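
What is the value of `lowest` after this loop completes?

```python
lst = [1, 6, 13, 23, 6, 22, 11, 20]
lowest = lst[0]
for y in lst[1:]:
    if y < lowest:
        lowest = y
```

Let's trace through this code step by step.

Initialize: lst = [1, 6, 13, 23, 6, 22, 11, 20]
Initialize: lowest = 1
Entering loop: for y in lst[1:]:
After iteration 1: y = 6, lowest = 1
After iteration 2: y = 13, lowest = 1
After iteration 3: y = 23, lowest = 1
After iteration 4: y = 6, lowest = 1
After iteration 5: y = 22, lowest = 1
After iteration 6: y = 11, lowest = 1
After iteration 7: y = 20, lowest = 1
Loop ends.

Final answer: 1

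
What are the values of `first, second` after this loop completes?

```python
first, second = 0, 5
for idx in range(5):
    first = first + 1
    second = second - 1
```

Let's trace through this code step by step.

Initialize: first = 0
Initialize: second = 5
Entering loop: for idx in range(5):
After iteration 1: idx = 0, first = 1, second = 4
After iteration 2: idx = 1, first = 2, second = 3
After iteration 3: idx = 2, first = 3, second = 2
After iteration 4: idx = 3, first = 4, second = 1
After iteration 5: idx = 4, first = 5, second = 0
Loop ends.

Final answer: 5, 0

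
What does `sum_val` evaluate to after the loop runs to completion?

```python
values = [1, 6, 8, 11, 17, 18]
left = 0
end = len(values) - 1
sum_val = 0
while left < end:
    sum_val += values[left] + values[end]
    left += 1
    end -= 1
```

Let's trace through this code step by step.

Initialize: values = [1, 6, 8, 11, 17, 18]
Initialize: left = 0
Initialize: end = 5
Initialize: sum_val = 0
Entering loop: while left < end:
After iteration 1: left = 1, end = 4, sum_val = 19
After iteration 2: left = 2, end = 3, sum_val = 42
After iteration 3: left = 3, end = 2, sum_val = 61
Loop ends.

Final answer: 61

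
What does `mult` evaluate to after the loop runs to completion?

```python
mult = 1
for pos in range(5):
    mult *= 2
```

Let's trace through this code step by step.

Initialize: mult = 1
Entering loop: for pos in range(5):
After iteration 1: pos = 0, mult = 2
After iteration 2: pos = 1, mult = 4
After iteration 3: pos = 2, mult = 8
After iteration 4: pos = 3, mult = 16
After iteration 5: pos = 4, mult = 32
Loop ends.

Final answer: 32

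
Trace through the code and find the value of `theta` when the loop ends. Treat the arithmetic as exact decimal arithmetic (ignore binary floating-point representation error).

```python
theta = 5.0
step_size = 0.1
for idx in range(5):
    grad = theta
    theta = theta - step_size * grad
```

Let's trace through this code step by step.

Initialize: theta = 5.0
Initialize: step_size = 0.1
Entering loop: for idx in range(5):
After iteration 1: idx = 0, theta = 4.5, grad = 5.0
After iteration 2: idx = 1, theta = 4.05, grad = 4.5
After iteration 3: idx = 2, theta = 3.645, grad = 4.05
After iteration 4: idx = 3, theta = 3.2805, grad = 3.645
After iteration 5: idx = 4, theta = 2.95245, grad = 3.2805
Loop ends.

Final answer: 2.95245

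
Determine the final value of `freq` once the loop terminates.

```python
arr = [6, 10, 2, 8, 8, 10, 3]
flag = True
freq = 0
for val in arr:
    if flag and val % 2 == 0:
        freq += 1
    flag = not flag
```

Let's trace through this code step by step.

Initialize: arr = [6, 10, 2, 8, 8, 10, 3]
Initialize: flag = True
Initialize: freq = 0
Entering loop: for val in arr:
After iteration 1: val = 6, flag = False, freq = 1
After iteration 2: val = 10, flag = True, freq = 1
After iteration 3: val = 2, flag = False, freq = 2
After iteration 4: val = 8, flag = True, freq = 2
After iteration 5: val = 8, flag = False, freq = 3
After iteration 6: val = 10, flag = True, freq = 3
After iteration 7: val = 3, flag = False, freq = 3
Loop ends.

Final answer: 3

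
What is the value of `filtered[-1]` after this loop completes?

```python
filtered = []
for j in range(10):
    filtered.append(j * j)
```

Let's trace through this code step by step.

Initialize: filtered = []
Entering loop: for j in range(10):
After iteration 1: j = 0, filtered = [0]
After iteration 2: j = 1, filtered = [0, 1]
After iteration 3: j = 2, filtered = [0, 1, 4]
After iteration 4: j = 3, filtered = [0, 1, 4, 9]
After iteration 5: j = 4, filtered = [0, 1, 4, 9, 16]
After iteration 6: j = 5, filtered = [0, 1, 4, 9, 16, 25]
After iteration 7: j = 6, filtered = [0, 1, 4, 9, 16, 25, 36]
After iteration 8: j = 7, filtered = [0, 1, 4, 9, 16, 25, 36, 49]
After iteration 9: j = 8, filtered = [0, 1, 4, 9, 16, 25, 36, 49, 64]
After iteration 10: j = 9, filtered = [0, 1, 4, 9, 16, 25, 36, 49, 64, 81]
Loop ends.
filtered[-1] = 81

Final answer: 81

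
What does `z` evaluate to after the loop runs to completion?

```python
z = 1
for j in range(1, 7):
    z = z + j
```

Let's trace through this code step by step.

Initialize: z = 1
Entering loop: for j in range(1, 7):
After iteration 1: j = 1, z = 2
After iteration 2: j = 2, z = 4
After iteration 3: j = 3, z = 7
After iteration 4: j = 4, z = 11
After iteration 5: j = 5, z = 16
After iteration 6: j = 6, z = 22
Loop ends.

Final answer: 22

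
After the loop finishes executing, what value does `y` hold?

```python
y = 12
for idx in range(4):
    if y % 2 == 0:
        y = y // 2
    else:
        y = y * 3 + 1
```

Let's trace through this code step by step.

Initialize: y = 12
Entering loop: for idx in range(4):
After iteration 1: idx = 0, y = 6
After iteration 2: idx = 1, y = 3
After iteration 3: idx = 2, y = 10
After iteration 4: idx = 3, y = 5
Loop ends.

Final answer: 5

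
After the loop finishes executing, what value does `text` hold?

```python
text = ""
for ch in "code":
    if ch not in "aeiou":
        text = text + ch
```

Let's trace through this code step by step.

Initialize: text = ''
Entering loop: for ch in "code":
After iteration 1: ch = 'c', text = 'c'
After iteration 2: ch = 'o', text = 'c'
After iteration 3: ch = 'd', text = 'cd'
After iteration 4: ch = 'e', text = 'cd'
Loop ends.

Final answer: 'cd'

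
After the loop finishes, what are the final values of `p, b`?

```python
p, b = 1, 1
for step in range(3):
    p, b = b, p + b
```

Let's trace through this code step by step.

Initialize: p = 1
Initialize: b = 1
Entering loop: for step in range(3):
After iteration 1: step = 0, p = 1, b = 2
After iteration 2: step = 1, p = 2, b = 3
After iteration 3: step = 2, p = 3, b = 5
Loop ends.

Final answer: 3, 5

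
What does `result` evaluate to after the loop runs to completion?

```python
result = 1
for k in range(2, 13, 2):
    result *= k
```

Let's trace through this code step by step.

Initialize: result = 1
Entering loop: for k in range(2, 13, 2):
After iteration 1: k = 2, result = 2
After iteration 2: k = 4, result = 8
After iteration 3: k = 6, result = 48
After iteration 4: k = 8, result = 384
After iteration 5: k = 10, result = 3840
After iteration 6: k = 12, result = 46080
Loop ends.

Final answer: 46080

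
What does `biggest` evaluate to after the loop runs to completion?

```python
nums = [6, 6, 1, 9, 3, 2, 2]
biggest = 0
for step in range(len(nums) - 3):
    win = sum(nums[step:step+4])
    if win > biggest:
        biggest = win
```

Let's trace through this code step by step.

Initialize: nums = [6, 6, 1, 9, 3, 2, 2]
Initialize: biggest = 0
Entering loop: for step in range(len(nums) - 3):
After iteration 1: step = 0, biggest = 22, win = 22
After iteration 2: step = 1, biggest = 22, win = 19
After iteration 3: step = 2, biggest = 22, win = 15
After iteration 4: step = 3, biggest = 22, win = 16
Loop ends.

Final answer: 22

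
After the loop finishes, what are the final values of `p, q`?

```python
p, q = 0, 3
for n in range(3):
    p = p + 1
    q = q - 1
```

Let's trace through this code step by step.

Initialize: p = 0
Initialize: q = 3
Entering loop: for n in range(3):
After iteration 1: n = 0, p = 1, q = 2
After iteration 2: n = 1, p = 2, q = 1
After iteration 3: n = 2, p = 3, q = 0
Loop ends.

Final answer: 3, 0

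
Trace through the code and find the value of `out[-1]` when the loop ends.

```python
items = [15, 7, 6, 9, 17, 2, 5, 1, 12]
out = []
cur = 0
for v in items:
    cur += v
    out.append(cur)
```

Let's trace through this code step by step.

Initialize: items = [15, 7, 6, 9, 17, 2, 5, 1, 12]
Initialize: out = []
Initialize: cur = 0
Entering loop: for v in items:
After iteration 1: v = 15, out = [15], cur = 15
After iteration 2: v = 7, out = [15, 22], cur = 22
After iteration 3: v = 6, out = [15, 22, 28], cur = 28
After iteration 4: v = 9, out = [15, 22, 28, 37], cur = 37
After iteration 5: v = 17, out = [15, 22, 28, 37, 54], cur = 54
After iteration 6: v = 2, out = [15, 22, 28, 37, 54, 56], cur = 56
After iteration 7: v = 5, out = [15, 22, 28, 37, 54, 56, 61], cur = 61
After iteration 8: v = 1, out = [15, 22, 28, 37, 54, 56, 61, 62], cur = 62
After iteration 9: v = 12, out = [15, 22, 28, 37, 54, 56, 61, 62, 74], cur = 74
Loop ends.
out[-1] = 74

Final answer: 74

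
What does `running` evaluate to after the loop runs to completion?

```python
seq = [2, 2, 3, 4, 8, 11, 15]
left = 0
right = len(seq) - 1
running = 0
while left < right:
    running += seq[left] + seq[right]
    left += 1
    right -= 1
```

Let's trace through this code step by step.

Initialize: seq = [2, 2, 3, 4, 8, 11, 15]
Initialize: left = 0
Initialize: right = 6
Initialize: running = 0
Entering loop: while left < right:
After iteration 1: left = 1, right = 5, running = 17
After iteration 2: left = 2, right = 4, running = 30
After iteration 3: left = 3, right = 3, running = 41
Loop ends.

Final answer: 41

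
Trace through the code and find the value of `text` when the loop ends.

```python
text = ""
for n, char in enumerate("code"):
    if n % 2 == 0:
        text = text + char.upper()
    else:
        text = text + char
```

Let's trace through this code step by step.

Initialize: text = ''
Entering loop: for n, char in enumerate("code"):
After iteration 1: n = 0, char = 'c', text = 'C'
After iteration 2: n = 1, char = 'o', text = 'Co'
After iteration 3: n = 2, char = 'd', text = 'CoD'
After iteration 4: n = 3, char = 'e', text = 'CoDe'
Loop ends.

Final answer: 'CoDe'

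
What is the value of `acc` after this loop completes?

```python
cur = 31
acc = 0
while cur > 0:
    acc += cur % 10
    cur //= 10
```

Let's trace through this code step by step.

Initialize: cur = 31
Initialize: acc = 0
Entering loop: while cur > 0:
After iteration 1: cur = 3, acc = 1
After iteration 2: cur = 0, acc = 4
Loop ends.

Final answer: 4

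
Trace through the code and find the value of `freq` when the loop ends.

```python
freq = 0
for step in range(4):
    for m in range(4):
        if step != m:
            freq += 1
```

Let's trace through this code step by step.

Initialize: freq = 0
Entering loop: for step in range(4):
After iteration 1: step = 0, freq = 3
After iteration 2: step = 1, freq = 6
After iteration 3: step = 2, freq = 9
After iteration 4: step = 3, freq = 12
Loop ends.

Final answer: 12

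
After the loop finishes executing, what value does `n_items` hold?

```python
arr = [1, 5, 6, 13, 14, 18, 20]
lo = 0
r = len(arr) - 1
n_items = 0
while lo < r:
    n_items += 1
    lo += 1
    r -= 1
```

Let's trace through this code step by step.

Initialize: arr = [1, 5, 6, 13, 14, 18, 20]
Initialize: lo = 0
Initialize: r = 6
Initialize: n_items = 0
Entering loop: while lo < r:
After iteration 1: lo = 1, r = 5, n_items = 1
After iteration 2: lo = 2, r = 4, n_items = 2
After iteration 3: lo = 3, r = 3, n_items = 3
Loop ends.

Final answer: 3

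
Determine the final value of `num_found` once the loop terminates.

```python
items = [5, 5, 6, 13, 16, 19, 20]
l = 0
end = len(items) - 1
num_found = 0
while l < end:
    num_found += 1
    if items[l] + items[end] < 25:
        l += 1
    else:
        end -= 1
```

Let's trace through this code step by step.

Initialize: items = [5, 5, 6, 13, 16, 19, 20]
Initialize: l = 0
Initialize: end = 6
Initialize: num_found = 0
Entering loop: while l < end:
After iteration 1: l = 0, end = 5, num_found = 1
After iteration 2: l = 1, end = 5, num_found = 2
After iteration 3: l = 2, end = 5, num_found = 3
After iteration 4: l = 2, end = 4, num_found = 4
After iteration 5: l = 3, end = 4, num_found = 5
After iteration 6: l = 3, end = 3, num_found = 6
Loop ends.

Final answer: 6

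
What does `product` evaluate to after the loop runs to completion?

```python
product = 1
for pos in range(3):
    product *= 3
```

Let's trace through this code step by step.

Initialize: product = 1
Entering loop: for pos in range(3):
After iteration 1: pos = 0, product = 3
After iteration 2: pos = 1, product = 9
After iteration 3: pos = 2, product = 27
Loop ends.

Final answer: 27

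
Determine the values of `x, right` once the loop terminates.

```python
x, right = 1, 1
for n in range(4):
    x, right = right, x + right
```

Let's trace through this code step by step.

Initialize: x = 1
Initialize: right = 1
Entering loop: for n in range(4):
After iteration 1: n = 0, x = 1, right = 2
After iteration 2: n = 1, x = 2, right = 3
After iteration 3: n = 2, x = 3, right = 5
After iteration 4: n = 3, x = 5, right = 8
Loop ends.

Final answer: 5, 8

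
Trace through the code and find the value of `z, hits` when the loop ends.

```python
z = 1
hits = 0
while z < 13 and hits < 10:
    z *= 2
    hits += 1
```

Let's trace through this code step by step.

Initialize: z = 1
Initialize: hits = 0
Entering loop: while z < 13 and hits < 10:
After iteration 1: z = 2, hits = 1
After iteration 2: z = 4, hits = 2
After iteration 3: z = 8, hits = 3
After iteration 4: z = 16, hits = 4
Loop ends.

Final answer: 16, 4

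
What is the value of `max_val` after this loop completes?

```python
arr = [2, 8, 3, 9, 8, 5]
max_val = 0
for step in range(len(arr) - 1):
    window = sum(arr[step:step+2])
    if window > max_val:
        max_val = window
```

Let's trace through this code step by step.

Initialize: arr = [2, 8, 3, 9, 8, 5]
Initialize: max_val = 0
Entering loop: for step in range(len(arr) - 1):
After iteration 1: step = 0, max_val = 10, window = 10
After iteration 2: step = 1, max_val = 11, window = 11
After iteration 3: step = 2, max_val = 12, window = 12
After iteration 4: step = 3, max_val = 17, window = 17
After iteration 5: step = 4, max_val = 17, window = 13
Loop ends.

Final answer: 17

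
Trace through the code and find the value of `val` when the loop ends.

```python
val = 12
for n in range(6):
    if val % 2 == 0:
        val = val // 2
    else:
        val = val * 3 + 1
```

Let's trace through this code step by step.

Initialize: val = 12
Entering loop: for n in range(6):
After iteration 1: n = 0, val = 6
After iteration 2: n = 1, val = 3
After iteration 3: n = 2, val = 10
After iteration 4: n = 3, val = 5
After iteration 5: n = 4, val = 16
After iteration 6: n = 5, val = 8
Loop ends.

Final answer: 8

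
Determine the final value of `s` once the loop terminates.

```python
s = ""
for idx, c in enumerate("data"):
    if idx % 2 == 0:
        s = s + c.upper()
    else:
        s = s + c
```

Let's trace through this code step by step.

Initialize: s = ''
Entering loop: for idx, c in enumerate("data"):
After iteration 1: idx = 0, c = 'd', s = 'D'
After iteration 2: idx = 1, c = 'a', s = 'Da'
After iteration 3: idx = 2, c = 't', s = 'DaT'
After iteration 4: idx = 3, c = 'a', s = 'DaTa'
Loop ends.

Final answer: 'DaTa'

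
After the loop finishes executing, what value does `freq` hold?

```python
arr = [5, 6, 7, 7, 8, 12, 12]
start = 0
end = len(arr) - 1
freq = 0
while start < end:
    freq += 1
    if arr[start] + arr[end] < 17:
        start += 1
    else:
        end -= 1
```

Let's trace through this code step by step.

Initialize: arr = [5, 6, 7, 7, 8, 12, 12]
Initialize: start = 0
Initialize: end = 6
Initialize: freq = 0
Entering loop: while start < end:
After iteration 1: start = 0, end = 5, freq = 1
After iteration 2: start = 0, end = 4, freq = 2
After iteration 3: start = 1, end = 4, freq = 3
After iteration 4: start = 2, end = 4, freq = 4
After iteration 5: start = 3, end = 4, freq = 5
After iteration 6: start = 4, end = 4, freq = 6
Loop ends.

Final answer: 6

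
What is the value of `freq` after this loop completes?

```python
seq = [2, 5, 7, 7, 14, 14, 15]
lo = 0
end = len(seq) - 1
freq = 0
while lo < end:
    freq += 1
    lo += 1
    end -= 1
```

Let's trace through this code step by step.

Initialize: seq = [2, 5, 7, 7, 14, 14, 15]
Initialize: lo = 0
Initialize: end = 6
Initialize: freq = 0
Entering loop: while lo < end:
After iteration 1: lo = 1, end = 5, freq = 1
After iteration 2: lo = 2, end = 4, freq = 2
After iteration 3: lo = 3, end = 3, freq = 3
Loop ends.

Final answer: 3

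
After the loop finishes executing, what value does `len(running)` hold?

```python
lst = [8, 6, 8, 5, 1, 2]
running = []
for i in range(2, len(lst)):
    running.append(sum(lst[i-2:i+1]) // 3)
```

Let's trace through this code step by step.

Initialize: lst = [8, 6, 8, 5, 1, 2]
Initialize: running = []
Entering loop: for i in range(2, len(lst)):
After iteration 1: i = 2, running = [7]
After iteration 2: i = 3, running = [7, 6]
After iteration 3: i = 4, running = [7, 6, 4]
After iteration 4: i = 5, running = [7, 6, 4, 2]
Loop ends.
len(running) = 4

Final answer: 4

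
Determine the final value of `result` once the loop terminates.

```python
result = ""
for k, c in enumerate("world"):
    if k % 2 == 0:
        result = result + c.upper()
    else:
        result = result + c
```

Let's trace through this code step by step.

Initialize: result = ''
Entering loop: for k, c in enumerate("world"):
After iteration 1: k = 0, c = 'w', result = 'W'
After iteration 2: k = 1, c = 'o', result = 'Wo'
After iteration 3: k = 2, c = 'r', result = 'WoR'
After iteration 4: k = 3, c = 'l', result = 'WoRl'
After iteration 5: k = 4, c = 'd', result = 'WoRlD'
Loop ends.

Final answer: 'WoRlD'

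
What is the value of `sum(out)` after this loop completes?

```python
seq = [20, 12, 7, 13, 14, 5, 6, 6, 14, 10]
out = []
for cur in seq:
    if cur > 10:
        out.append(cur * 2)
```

Let's trace through this code step by step.

Initialize: seq = [20, 12, 7, 13, 14, 5, 6, 6, 14, 10]
Initialize: out = []
Entering loop: for cur in seq:
After iteration 1: cur = 20, out = [40]
After iteration 2: cur = 12, out = [40, 24]
After iteration 3: cur = 7, out = [40, 24]
After iteration 4: cur = 13, out = [40, 24, 26]
After iteration 5: cur = 14, out = [40, 24, 26, 28]
After iteration 6: cur = 5, out = [40, 24, 26, 28]
After iteration 7: cur = 6, out = [40, 24, 26, 28]
After iteration 8: cur = 6, out = [40, 24, 26, 28]
After iteration 9: cur = 14, out = [40, 24, 26, 28, 28]
After iteration 10: cur = 10, out = [40, 24, 26, 28, 28]
Loop ends.
sum(out) = 146

Final answer: 146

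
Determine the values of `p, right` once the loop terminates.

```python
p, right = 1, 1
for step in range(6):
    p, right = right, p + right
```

Let's trace through this code step by step.

Initialize: p = 1
Initialize: right = 1
Entering loop: for step in range(6):
After iteration 1: step = 0, p = 1, right = 2
After iteration 2: step = 1, p = 2, right = 3
After iteration 3: step = 2, p = 3, right = 5
After iteration 4: step = 3, p = 5, right = 8
After iteration 5: step = 4, p = 8, right = 13
After iteration 6: step = 5, p = 13, right = 21
Loop ends.

Final answer: 13, 21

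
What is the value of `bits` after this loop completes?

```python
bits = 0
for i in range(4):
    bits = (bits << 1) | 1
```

Let's trace through this code step by step.

Initialize: bits = 0
Entering loop: for i in range(4):
After iteration 1: i = 0, bits = 1
After iteration 2: i = 1, bits = 3
After iteration 3: i = 2, bits = 7
After iteration 4: i = 3, bits = 15
Loop ends.

Final answer: 15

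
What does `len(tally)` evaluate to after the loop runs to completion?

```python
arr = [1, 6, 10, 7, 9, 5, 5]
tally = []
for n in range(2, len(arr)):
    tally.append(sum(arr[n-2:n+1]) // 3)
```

Let's trace through this code step by step.

Initialize: arr = [1, 6, 10, 7, 9, 5, 5]
Initialize: tally = []
Entering loop: for n in range(2, len(arr)):
After iteration 1: n = 2, tally = [5]
After iteration 2: n = 3, tally = [5, 7]
After iteration 3: n = 4, tally = [5, 7, 8]
After iteration 4: n = 5, tally = [5, 7, 8, 7]
After iteration 5: n = 6, tally = [5, 7, 8, 7, 6]
Loop ends.
len(tally) = 5

Final answer: 5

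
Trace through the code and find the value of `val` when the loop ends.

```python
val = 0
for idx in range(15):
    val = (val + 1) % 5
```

Let's trace through this code step by step.

Initialize: val = 0
Entering loop: for idx in range(15):
After iteration 1: idx = 0, val = 1
After iteration 2: idx = 1, val = 2
After iteration 3: idx = 2, val = 3
After iteration 4: idx = 3, val = 4
After iteration 5: idx = 4, val = 0
After iteration 6: idx = 5, val = 1
After iteration 7: idx = 6, val = 2
After iteration 8: idx = 7, val = 3
After iteration 9: idx = 8, val = 4
After iteration 10: idx = 9, val = 0
After iteration 11: idx = 10, val = 1
After iteration 12: idx = 11, val = 2
After iteration 13: idx = 12, val = 3
After iteration 14: idx = 13, val = 4
After iteration 15: idx = 14, val = 0
Loop ends.

Final answer: 0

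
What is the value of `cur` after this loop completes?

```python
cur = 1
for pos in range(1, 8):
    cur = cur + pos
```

Let's trace through this code step by step.

Initialize: cur = 1
Entering loop: for pos in range(1, 8):
After iteration 1: pos = 1, cur = 2
After iteration 2: pos = 2, cur = 4
After iteration 3: pos = 3, cur = 7
After iteration 4: pos = 4, cur = 11
After iteration 5: pos = 5, cur = 16
After iteration 6: pos = 6, cur = 22
After iteration 7: pos = 7, cur = 29
Loop ends.

Final answer: 29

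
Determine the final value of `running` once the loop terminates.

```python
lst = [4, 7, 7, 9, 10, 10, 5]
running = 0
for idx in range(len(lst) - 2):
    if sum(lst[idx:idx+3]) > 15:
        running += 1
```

Let's trace through this code step by step.

Initialize: lst = [4, 7, 7, 9, 10, 10, 5]
Initialize: running = 0
Entering loop: for idx in range(len(lst) - 2):
After iteration 1: idx = 0, running = 1
After iteration 2: idx = 1, running = 2
After iteration 3: idx = 2, running = 3
After iteration 4: idx = 3, running = 4
After iteration 5: idx = 4, running = 5
Loop ends.

Final answer: 5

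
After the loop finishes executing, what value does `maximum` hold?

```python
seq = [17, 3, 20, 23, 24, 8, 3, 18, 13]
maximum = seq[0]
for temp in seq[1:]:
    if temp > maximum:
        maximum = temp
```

Let's trace through this code step by step.

Initialize: seq = [17, 3, 20, 23, 24, 8, 3, 18, 13]
Initialize: maximum = 17
Entering loop: for temp in seq[1:]:
After iteration 1: temp = 3, maximum = 17
After iteration 2: temp = 20, maximum = 20
After iteration 3: temp = 23, maximum = 23
After iteration 4: temp = 24, maximum = 24
After iteration 5: temp = 8, maximum = 24
After iteration 6: temp = 3, maximum = 24
After iteration 7: temp = 18, maximum = 24
After iteration 8: temp = 13, maximum = 24
Loop ends.

Final answer: 24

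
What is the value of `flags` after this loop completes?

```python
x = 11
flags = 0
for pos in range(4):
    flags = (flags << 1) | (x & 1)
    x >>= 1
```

Let's trace through this code step by step.

Initialize: x = 11
Initialize: flags = 0
Entering loop: for pos in range(4):
After iteration 1: pos = 0, x = 5, flags = 1
After iteration 2: pos = 1, x = 2, flags = 3
After iteration 3: pos = 2, x = 1, flags = 6
After iteration 4: pos = 3, x = 0, flags = 13
Loop ends.

Final answer: 13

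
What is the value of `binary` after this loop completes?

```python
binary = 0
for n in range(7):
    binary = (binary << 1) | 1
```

Let's trace through this code step by step.

Initialize: binary = 0
Entering loop: for n in range(7):
After iteration 1: n = 0, binary = 1
After iteration 2: n = 1, binary = 3
After iteration 3: n = 2, binary = 7
After iteration 4: n = 3, binary = 15
After iteration 5: n = 4, binary = 31
After iteration 6: n = 5, binary = 63
After iteration 7: n = 6, binary = 127
Loop ends.

Final answer: 127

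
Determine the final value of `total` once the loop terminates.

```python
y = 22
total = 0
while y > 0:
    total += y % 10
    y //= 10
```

Let's trace through this code step by step.

Initialize: y = 22
Initialize: total = 0
Entering loop: while y > 0:
After iteration 1: y = 2, total = 2
After iteration 2: y = 0, total = 4
Loop ends.

Final answer: 4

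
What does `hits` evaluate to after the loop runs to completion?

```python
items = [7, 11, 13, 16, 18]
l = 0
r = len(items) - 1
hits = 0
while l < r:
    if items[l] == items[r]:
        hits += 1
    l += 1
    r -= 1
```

Let's trace through this code step by step.

Initialize: items = [7, 11, 13, 16, 18]
Initialize: l = 0
Initialize: r = 4
Initialize: hits = 0
Entering loop: while l < r:
After iteration 1: l = 1, r = 3, hits = 0
After iteration 2: l = 2, r = 2, hits = 0
Loop ends.

Final answer: 0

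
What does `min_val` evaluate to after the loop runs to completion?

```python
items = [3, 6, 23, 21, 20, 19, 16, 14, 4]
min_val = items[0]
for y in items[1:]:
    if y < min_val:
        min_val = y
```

Let's trace through this code step by step.

Initialize: items = [3, 6, 23, 21, 20, 19, 16, 14, 4]
Initialize: min_val = 3
Entering loop: for y in items[1:]:
After iteration 1: y = 6, min_val = 3
After iteration 2: y = 23, min_val = 3
After iteration 3: y = 21, min_val = 3
After iteration 4: y = 20, min_val = 3
After iteration 5: y = 19, min_val = 3
After iteration 6: y = 16, min_val = 3
After iteration 7: y = 14, min_val = 3
After iteration 8: y = 4, min_val = 3
Loop ends.

Final answer: 3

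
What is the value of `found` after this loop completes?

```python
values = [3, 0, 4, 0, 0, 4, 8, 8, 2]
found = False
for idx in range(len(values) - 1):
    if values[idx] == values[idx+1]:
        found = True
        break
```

Let's trace through this code step by step.

Initialize: values = [3, 0, 4, 0, 0, 4, 8, 8, 2]
Initialize: found = False
Entering loop: for idx in range(len(values) - 1):
After iteration 1: idx = 0, found = False
After iteration 2: idx = 1, found = False
After iteration 3: idx = 2, found = False
After iteration 4: idx = 3, found = True
Loop ends.

Final answer: True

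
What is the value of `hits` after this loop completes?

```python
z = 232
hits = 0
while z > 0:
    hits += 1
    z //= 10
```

Let's trace through this code step by step.

Initialize: z = 232
Initialize: hits = 0
Entering loop: while z > 0:
After iteration 1: z = 23, hits = 1
After iteration 2: z = 2, hits = 2
After iteration 3: z = 0, hits = 3
Loop ends.

Final answer: 3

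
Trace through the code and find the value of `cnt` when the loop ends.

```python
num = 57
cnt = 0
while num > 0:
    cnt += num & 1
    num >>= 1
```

Let's trace through this code step by step.

Initialize: num = 57
Initialize: cnt = 0
Entering loop: while num > 0:
After iteration 1: num = 28, cnt = 1
After iteration 2: num = 14, cnt = 1
After iteration 3: num = 7, cnt = 1
After iteration 4: num = 3, cnt = 2
After iteration 5: num = 1, cnt = 3
After iteration 6: num = 0, cnt = 4
Loop ends.

Final answer: 4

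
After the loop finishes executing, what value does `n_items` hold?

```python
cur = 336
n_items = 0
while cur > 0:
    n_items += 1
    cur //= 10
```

Let's trace through this code step by step.

Initialize: cur = 336
Initialize: n_items = 0
Entering loop: while cur > 0:
After iteration 1: cur = 33, n_items = 1
After iteration 2: cur = 3, n_items = 2
After iteration 3: cur = 0, n_items = 3
Loop ends.

Final answer: 3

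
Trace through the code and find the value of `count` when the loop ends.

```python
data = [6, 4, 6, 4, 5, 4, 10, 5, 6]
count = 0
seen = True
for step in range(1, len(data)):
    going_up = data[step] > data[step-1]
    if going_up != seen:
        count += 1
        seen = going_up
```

Let's trace through this code step by step.

Initialize: data = [6, 4, 6, 4, 5, 4, 10, 5, 6]
Initialize: count = 0
Initialize: seen = True
Entering loop: for step in range(1, len(data)):
After iteration 1: step = 1, count = 1, seen = False, going_up = False
After iteration 2: step = 2, count = 2, seen = True, going_up = True
After iteration 3: step = 3, count = 3, seen = False, going_up = False
After iteration 4: step = 4, count = 4, seen = True, going_up = True
After iteration 5: step = 5, count = 5, seen = False, going_up = False
After iteration 6: step = 6, count = 6, seen = True, going_up = True
After iteration 7: step = 7, count = 7, seen = False, going_up = False
After iteration 8: step = 8, count = 8, seen = True, going_up = True
Loop ends.

Final answer: 8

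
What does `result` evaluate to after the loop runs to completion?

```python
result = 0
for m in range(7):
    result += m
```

Let's trace through this code step by step.

Initialize: result = 0
Entering loop: for m in range(7):
After iteration 1: m = 0, result = 0
After iteration 2: m = 1, result = 1
After iteration 3: m = 2, result = 3
After iteration 4: m = 3, result = 6
After iteration 5: m = 4, result = 10
After iteration 6: m = 5, result = 15
After iteration 7: m = 6, result = 21
Loop ends.

Final answer: 21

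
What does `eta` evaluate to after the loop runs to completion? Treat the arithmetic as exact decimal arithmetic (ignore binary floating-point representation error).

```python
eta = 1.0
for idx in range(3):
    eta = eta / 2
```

Let's trace through this code step by step.

Initialize: eta = 1.0
Entering loop: for idx in range(3):
After iteration 1: idx = 0, eta = 0.5
After iteration 2: idx = 1, eta = 0.25
After iteration 3: idx = 2, eta = 0.125
Loop ends.

Final answer: 0.125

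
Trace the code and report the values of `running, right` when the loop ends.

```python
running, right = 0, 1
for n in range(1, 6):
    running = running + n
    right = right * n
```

Let's trace through this code step by step.

Initialize: running = 0
Initialize: right = 1
Entering loop: for n in range(1, 6):
After iteration 1: n = 1, running = 1, right = 1
After iteration 2: n = 2, running = 3, right = 2
After iteration 3: n = 3, running = 6, right = 6
After iteration 4: n = 4, running = 10, right = 24
After iteration 5: n = 5, running = 15, right = 120
Loop ends.

Final answer: 15, 120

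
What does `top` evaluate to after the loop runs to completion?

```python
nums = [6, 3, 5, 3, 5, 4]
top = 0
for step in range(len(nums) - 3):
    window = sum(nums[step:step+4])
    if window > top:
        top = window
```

Let's trace through this code step by step.

Initialize: nums = [6, 3, 5, 3, 5, 4]
Initialize: top = 0
Entering loop: for step in range(len(nums) - 3):
After iteration 1: step = 0, top = 17, window = 17
After iteration 2: step = 1, top = 17, window = 16
After iteration 3: step = 2, top = 17, window = 17
Loop ends.

Final answer: 17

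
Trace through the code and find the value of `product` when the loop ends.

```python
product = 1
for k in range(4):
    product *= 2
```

Let's trace through this code step by step.

Initialize: product = 1
Entering loop: for k in range(4):
After iteration 1: k = 0, product = 2
After iteration 2: k = 1, product = 4
After iteration 3: k = 2, product = 8
After iteration 4: k = 3, product = 16
Loop ends.

Final answer: 16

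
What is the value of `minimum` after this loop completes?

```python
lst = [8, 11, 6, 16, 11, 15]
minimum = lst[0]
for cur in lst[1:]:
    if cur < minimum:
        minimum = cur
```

Let's trace through this code step by step.

Initialize: lst = [8, 11, 6, 16, 11, 15]
Initialize: minimum = 8
Entering loop: for cur in lst[1:]:
After iteration 1: cur = 11, minimum = 8
After iteration 2: cur = 6, minimum = 6
After iteration 3: cur = 16, minimum = 6
After iteration 4: cur = 11, minimum = 6
After iteration 5: cur = 15, minimum = 6
Loop ends.

Final answer: 6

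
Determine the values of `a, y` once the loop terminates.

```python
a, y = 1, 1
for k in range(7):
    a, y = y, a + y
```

Let's trace through this code step by step.

Initialize: a = 1
Initialize: y = 1
Entering loop: for k in range(7):
After iteration 1: k = 0, a = 1, y = 2
After iteration 2: k = 1, a = 2, y = 3
After iteration 3: k = 2, a = 3, y = 5
After iteration 4: k = 3, a = 5, y = 8
After iteration 5: k = 4, a = 8, y = 13
After iteration 6: k = 5, a = 13, y = 21
After iteration 7: k = 6, a = 21, y = 34
Loop ends.

Final answer: 21, 34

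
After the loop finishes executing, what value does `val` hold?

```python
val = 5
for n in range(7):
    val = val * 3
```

Let's trace through this code step by step.

Initialize: val = 5
Entering loop: for n in range(7):
After iteration 1: n = 0, val = 15
After iteration 2: n = 1, val = 45
After iteration 3: n = 2, val = 135
After iteration 4: n = 3, val = 405
After iteration 5: n = 4, val = 1215
After iteration 6: n = 5, val = 3645
After iteration 7: n = 6, val = 10935
Loop ends.

Final answer: 10935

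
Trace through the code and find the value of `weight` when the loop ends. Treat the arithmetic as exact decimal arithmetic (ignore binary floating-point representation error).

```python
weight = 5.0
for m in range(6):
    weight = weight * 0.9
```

Let's trace through this code step by step.

Initialize: weight = 5.0
Entering loop: for m in range(6):
After iteration 1: m = 0, weight = 4.5
After iteration 2: m = 1, weight = 4.05
After iteration 3: m = 2, weight = 3.645
After iteration 4: m = 3, weight = 3.2805
After iteration 5: m = 4, weight = 2.95245
After iteration 6: m = 5, weight = 2.657205
Loop ends.

Final answer: 2.657205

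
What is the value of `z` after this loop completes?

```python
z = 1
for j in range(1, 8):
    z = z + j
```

Let's trace through this code step by step.

Initialize: z = 1
Entering loop: for j in range(1, 8):
After iteration 1: j = 1, z = 2
After iteration 2: j = 2, z = 4
After iteration 3: j = 3, z = 7
After iteration 4: j = 4, z = 11
After iteration 5: j = 5, z = 16
After iteration 6: j = 6, z = 22
After iteration 7: j = 7, z = 29
Loop ends.

Final answer: 29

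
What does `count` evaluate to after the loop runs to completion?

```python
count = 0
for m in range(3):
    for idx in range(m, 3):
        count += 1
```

Let's trace through this code step by step.

Initialize: count = 0
Entering loop: for m in range(3):
After iteration 1: m = 0, count = 3
After iteration 2: m = 1, count = 5
After iteration 3: m = 2, count = 6
Loop ends.

Final answer: 6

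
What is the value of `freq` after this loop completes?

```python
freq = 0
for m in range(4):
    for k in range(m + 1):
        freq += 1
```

Let's trace through this code step by step.

Initialize: freq = 0
Entering loop: for m in range(4):
After iteration 1: m = 0, freq = 1, k = 0
After iteration 2: m = 1, freq = 3, k = 1
After iteration 3: m = 2, freq = 6, k = 2
After iteration 4: m = 3, freq = 10, k = 3
Loop ends.

Final answer: 10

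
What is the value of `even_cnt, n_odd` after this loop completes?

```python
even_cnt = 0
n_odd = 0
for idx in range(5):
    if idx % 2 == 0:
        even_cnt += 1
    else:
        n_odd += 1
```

Let's trace through this code step by step.

Initialize: even_cnt = 0
Initialize: n_odd = 0
Entering loop: for idx in range(5):
After iteration 1: idx = 0, even_cnt = 1, n_odd = 0
After iteration 2: idx = 1, even_cnt = 1, n_odd = 1
After iteration 3: idx = 2, even_cnt = 2, n_odd = 1
After iteration 4: idx = 3, even_cnt = 2, n_odd = 2
After iteration 5: idx = 4, even_cnt = 3, n_odd = 2
Loop ends.

Final answer: 3, 2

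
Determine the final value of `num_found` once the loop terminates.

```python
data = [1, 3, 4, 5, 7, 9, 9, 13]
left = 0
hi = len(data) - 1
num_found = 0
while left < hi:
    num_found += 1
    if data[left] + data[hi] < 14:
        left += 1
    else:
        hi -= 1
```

Let's trace through this code step by step.

Initialize: data = [1, 3, 4, 5, 7, 9, 9, 13]
Initialize: left = 0
Initialize: hi = 7
Initialize: num_found = 0
Entering loop: while left < hi:
After iteration 1: left = 0, hi = 6, num_found = 1
After iteration 2: left = 1, hi = 6, num_found = 2
After iteration 3: left = 2, hi = 6, num_found = 3
After iteration 4: left = 3, hi = 6, num_found = 4
After iteration 5: left = 3, hi = 5, num_found = 5
After iteration 6: left = 3, hi = 4, num_found = 6
After iteration 7: left = 4, hi = 4, num_found = 7
Loop ends.

Final answer: 7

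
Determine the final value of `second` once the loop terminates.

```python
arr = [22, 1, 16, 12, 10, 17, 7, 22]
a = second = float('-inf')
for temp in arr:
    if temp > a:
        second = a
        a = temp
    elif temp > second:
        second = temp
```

Let's trace through this code step by step.

Initialize: arr = [22, 1, 16, 12, 10, 17, 7, 22]
Initialize: a = -inf
Initialize: second = -inf
Entering loop: for temp in arr:
After iteration 1: temp = 22, a = 22, second = -inf
After iteration 2: temp = 1, a = 22, second = 1
After iteration 3: temp = 16, a = 22, second = 16
After iteration 4: temp = 12, a = 22, second = 16
After iteration 5: temp = 10, a = 22, second = 16
After iteration 6: temp = 17, a = 22, second = 17
After iteration 7: temp = 7, a = 22, second = 17
After iteration 8: temp = 22, a = 22, second = 22
Loop ends.

Final answer: 22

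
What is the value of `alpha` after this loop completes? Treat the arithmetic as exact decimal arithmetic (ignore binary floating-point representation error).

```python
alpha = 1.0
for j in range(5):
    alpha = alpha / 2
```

Let's trace through this code step by step.

Initialize: alpha = 1.0
Entering loop: for j in range(5):
After iteration 1: j = 0, alpha = 0.5
After iteration 2: j = 1, alpha = 0.25
After iteration 3: j = 2, alpha = 0.125
After iteration 4: j = 3, alpha = 0.0625
After iteration 5: j = 4, alpha = 0.03125
Loop ends.

Final answer: 0.03125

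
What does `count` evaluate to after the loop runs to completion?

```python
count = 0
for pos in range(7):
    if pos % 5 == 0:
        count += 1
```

Let's trace through this code step by step.

Initialize: count = 0
Entering loop: for pos in range(7):
After iteration 1: pos = 0, count = 1
After iteration 2: pos = 1, count = 1
After iteration 3: pos = 2, count = 1
After iteration 4: pos = 3, count = 1
After iteration 5: pos = 4, count = 1
After iteration 6: pos = 5, count = 2
After iteration 7: pos = 6, count = 2
Loop ends.

Final answer: 2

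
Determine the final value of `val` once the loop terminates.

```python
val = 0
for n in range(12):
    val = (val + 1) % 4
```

Let's trace through this code step by step.

Initialize: val = 0
Entering loop: for n in range(12):
After iteration 1: n = 0, val = 1
After iteration 2: n = 1, val = 2
After iteration 3: n = 2, val = 3
After iteration 4: n = 3, val = 0
After iteration 5: n = 4, val = 1
After iteration 6: n = 5, val = 2
After iteration 7: n = 6, val = 3
After iteration 8: n = 7, val = 0
After iteration 9: n = 8, val = 1
After iteration 10: n = 9, val = 2
After iteration 11: n = 10, val = 3
After iteration 12: n = 11, val = 0
Loop ends.

Final answer: 0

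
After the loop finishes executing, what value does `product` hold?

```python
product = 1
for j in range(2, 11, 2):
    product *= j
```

Let's trace through this code step by step.

Initialize: product = 1
Entering loop: for j in range(2, 11, 2):
After iteration 1: j = 2, product = 2
After iteration 2: j = 4, product = 8
After iteration 3: j = 6, product = 48
After iteration 4: j = 8, product = 384
After iteration 5: j = 10, product = 3840
Loop ends.

Final answer: 3840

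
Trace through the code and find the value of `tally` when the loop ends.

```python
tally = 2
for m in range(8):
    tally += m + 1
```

Let's trace through this code step by step.

Initialize: tally = 2
Entering loop: for m in range(8):
After iteration 1: m = 0, tally = 3
After iteration 2: m = 1, tally = 5
After iteration 3: m = 2, tally = 8
After iteration 4: m = 3, tally = 12
After iteration 5: m = 4, tally = 17
After iteration 6: m = 5, tally = 23
After iteration 7: m = 6, tally = 30
After iteration 8: m = 7, tally = 38
Loop ends.

Final answer: 38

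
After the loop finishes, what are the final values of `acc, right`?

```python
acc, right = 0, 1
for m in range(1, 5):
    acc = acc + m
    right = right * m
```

Let's trace through this code step by step.

Initialize: acc = 0
Initialize: right = 1
Entering loop: for m in range(1, 5):
After iteration 1: m = 1, acc = 1, right = 1
After iteration 2: m = 2, acc = 3, right = 2
After iteration 3: m = 3, acc = 6, right = 6
After iteration 4: m = 4, acc = 10, right = 24
Loop ends.

Final answer: 10, 24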